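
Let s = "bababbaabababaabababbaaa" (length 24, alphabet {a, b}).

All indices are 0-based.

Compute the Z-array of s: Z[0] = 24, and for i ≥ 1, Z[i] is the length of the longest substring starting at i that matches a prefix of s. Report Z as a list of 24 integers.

Z[0]=24
i=1: i≥r, start 0; Z[1]=0
i=2: i≥r, start 0; Z[2]=3 grow→box=[2,5)
i=3: min(r-i=2, Z[1]=0)=0; Z[3]=0
i=4: min(r-i=1, Z[2]=3)=1; Z[4]=1
i=5: i≥r, start 0; Z[5]=2 grow→box=[5,7)
i=6: min(r-i=1, Z[1]=0)=0; Z[6]=0
i=7: i≥r, start 0; Z[7]=0
i=8: i≥r, start 0; Z[8]=5 grow→box=[8,13)
i=9: min(r-i=4, Z[1]=0)=0; Z[9]=0
i=10: min(r-i=3, Z[2]=3)=3; Z[10]=4 grow→box=[10,14)
i=11: min(r-i=3, Z[1]=0)=0; Z[11]=0
i=12: min(r-i=2, Z[2]=3)=2; Z[12]=2
i=13: min(r-i=1, Z[3]=0)=0; Z[13]=0
i=14: i≥r, start 0; Z[14]=0
i=15: i≥r, start 0; Z[15]=8 grow→box=[15,23)
i=16: min(r-i=7, Z[1]=0)=0; Z[16]=0
i=17: min(r-i=6, Z[2]=3)=3; Z[17]=3
i=18: min(r-i=5, Z[3]=0)=0; Z[18]=0
i=19: min(r-i=4, Z[4]=1)=1; Z[19]=1
i=20: min(r-i=3, Z[5]=2)=2; Z[20]=2
i=21: min(r-i=2, Z[6]=0)=0; Z[21]=0
i=22: min(r-i=1, Z[7]=0)=0; Z[22]=0
i=23: i≥r, start 0; Z[23]=0

[24, 0, 3, 0, 1, 2, 0, 0, 5, 0, 4, 0, 2, 0, 0, 8, 0, 3, 0, 1, 2, 0, 0, 0]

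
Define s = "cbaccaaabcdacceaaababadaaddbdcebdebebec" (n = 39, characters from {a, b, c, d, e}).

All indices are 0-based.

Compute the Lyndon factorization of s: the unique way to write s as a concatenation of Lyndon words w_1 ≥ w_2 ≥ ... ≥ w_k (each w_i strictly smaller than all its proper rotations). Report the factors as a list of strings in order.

emit factor 1: 'c' (i=0, period=1)
emit factor 2: 'b' (i=1, period=1)
emit factor 3: 'acc' (i=2, period=3)
emit factor 4: 'aaabcdacce' (i=5, period=10)
emit factor 5: 'aaababadaaddbdcebdebebec' (i=15, period=24)

["c", "b", "acc", "aaabcdacce", "aaababadaaddbdcebdebebec"]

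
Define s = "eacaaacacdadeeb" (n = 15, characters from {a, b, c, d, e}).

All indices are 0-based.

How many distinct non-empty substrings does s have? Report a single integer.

105

rank | idx | suffix
   0 |   3 | aaacacdadeeb
   1 |   4 | aacacdadeeb
   2 |   1 | acaaacacdadeeb
   3 |   5 | acacdadeeb
   4 |   7 | acdadeeb
   5 |  10 | adeeb
   6 |  14 | b
   7 |   2 | caaacacdadeeb
   8 |   6 | cacdadeeb
   9 |   8 | cdadeeb
  10 |   9 | dadeeb
  11 |  11 | deeb
  12 |   0 | eacaaacacdadeeb
  13 |  13 | eb
  14 |  12 | eeb

SA = [3, 4, 1, 5, 7, 10, 14, 2, 6, 8, 9, 11, 0, 13, 12]
[i] adj suffixes → lcp
  [1] 3/4 → 2 ('aa')
  [2] 4/1 → 1 ('a')
  [3] 1/5 → 3 ('aca')
  [4] 5/7 → 2 ('ac')
  [5] 7/10 → 1 ('a')
  [6] 10/14 → 0 ('')
  [7] 14/2 → 0 ('')
  [8] 2/6 → 2 ('ca')
  [9] 6/8 → 1 ('c')
  [10] 8/9 → 0 ('')
  [11] 9/11 → 1 ('d')
  [12] 11/0 → 0 ('')
  [13] 0/13 → 1 ('e')
  [14] 13/12 → 1 ('e')

n(n+1)/2 = 15·16/2 = 120
Σ LCP = 0 + 2 + 1 + 3 + 2 + 1 + 0 + 0 + 2 + 1 + 0 + 1 + 0 + 1 + 1 = 15
distinct = 120 − 15 = 105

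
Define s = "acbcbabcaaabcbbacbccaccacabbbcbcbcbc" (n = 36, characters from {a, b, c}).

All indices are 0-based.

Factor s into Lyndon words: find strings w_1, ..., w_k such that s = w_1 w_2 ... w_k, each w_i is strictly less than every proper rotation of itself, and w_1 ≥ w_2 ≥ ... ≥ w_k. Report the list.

["acbcb", "abc", "aaabcbbacbccaccacabbbcbcbcbc"]

emit factor 1: 'acbcb' (i=0, period=5)
emit factor 2: 'abc' (i=5, period=3)
emit factor 3: 'aaabcbbacbccaccacabbbcbcbcbc' (i=8, period=28)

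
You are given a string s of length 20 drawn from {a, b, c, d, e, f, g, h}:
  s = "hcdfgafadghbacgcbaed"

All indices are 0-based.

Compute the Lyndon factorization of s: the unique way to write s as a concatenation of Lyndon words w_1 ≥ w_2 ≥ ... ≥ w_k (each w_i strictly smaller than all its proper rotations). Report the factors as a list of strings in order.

emit factor 1: 'h' (i=0, period=1)
emit factor 2: 'cdfg' (i=1, period=4)
emit factor 3: 'af' (i=5, period=2)
emit factor 4: 'adghb' (i=7, period=5)
emit factor 5: 'acgcbaed' (i=12, period=8)

["h", "cdfg", "af", "adghb", "acgcbaed"]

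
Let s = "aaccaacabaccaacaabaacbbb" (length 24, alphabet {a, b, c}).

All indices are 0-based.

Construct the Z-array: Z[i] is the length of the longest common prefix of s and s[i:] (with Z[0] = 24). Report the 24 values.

Z[0]=24
i=1: i≥r, start 0; Z[1]=1 scan→box=[1,2)
i=2: i≥r, start 0; Z[2]=0
i=3: i≥r, start 0; Z[3]=0
i=4: i≥r, start 0; Z[4]=3 scan→box=[4,7)
i=5: min(r-i=2, Z[1]=1)=1; Z[5]=1
i=6: min(r-i=1, Z[2]=0)=0; Z[6]=0
i=7: i≥r, start 0; Z[7]=1 scan→box=[7,8)
i=8: i≥r, start 0; Z[8]=0
i=9: i≥r, start 0; Z[9]=1 scan→box=[9,10)
i=10: i≥r, start 0; Z[10]=0
i=11: i≥r, start 0; Z[11]=0
i=12: i≥r, start 0; Z[12]=3 scan→box=[12,15)
i=13: min(r-i=2, Z[1]=1)=1; Z[13]=1
i=14: min(r-i=1, Z[2]=0)=0; Z[14]=0
i=15: i≥r, start 0; Z[15]=2 scan→box=[15,17)
i=16: min(r-i=1, Z[1]=1)=1; Z[16]=1
i=17: i≥r, start 0; Z[17]=0
i=18: i≥r, start 0; Z[18]=3 scan→box=[18,21)
i=19: min(r-i=2, Z[1]=1)=1; Z[19]=1
i=20: min(r-i=1, Z[2]=0)=0; Z[20]=0
i=21: i≥r, start 0; Z[21]=0
i=22: i≥r, start 0; Z[22]=0
i=23: i≥r, start 0; Z[23]=0

[24, 1, 0, 0, 3, 1, 0, 1, 0, 1, 0, 0, 3, 1, 0, 2, 1, 0, 3, 1, 0, 0, 0, 0]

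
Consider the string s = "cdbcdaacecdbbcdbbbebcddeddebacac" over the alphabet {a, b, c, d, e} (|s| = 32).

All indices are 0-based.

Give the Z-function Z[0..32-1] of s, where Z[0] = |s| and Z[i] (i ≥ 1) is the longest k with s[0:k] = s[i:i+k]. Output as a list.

Z[0]=32
i=1: outside box; Z[1]=0
i=2: outside box; Z[2]=0
i=3: outside box; Z[3]=2 scan→box=[3,5)
i=4: min(r-i=1, Z[1]=0)=0; Z[4]=0
i=5: outside box; Z[5]=0
i=6: outside box; Z[6]=0
i=7: outside box; Z[7]=1 scan→box=[7,8)
i=8: outside box; Z[8]=0
i=9: outside box; Z[9]=3 scan→box=[9,12)
i=10: min(r-i=2, Z[1]=0)=0; Z[10]=0
i=11: min(r-i=1, Z[2]=0)=0; Z[11]=0
i=12: outside box; Z[12]=0
i=13: outside box; Z[13]=3 scan→box=[13,16)
i=14: min(r-i=2, Z[1]=0)=0; Z[14]=0
i=15: min(r-i=1, Z[2]=0)=0; Z[15]=0
i=16: outside box; Z[16]=0
i=17: outside box; Z[17]=0
i=18: outside box; Z[18]=0
i=19: outside box; Z[19]=0
i=20: outside box; Z[20]=2 scan→box=[20,22)
i=21: min(r-i=1, Z[1]=0)=0; Z[21]=0
i=22: outside box; Z[22]=0
i=23: outside box; Z[23]=0
i=24: outside box; Z[24]=0
i=25: outside box; Z[25]=0
i=26: outside box; Z[26]=0
i=27: outside box; Z[27]=0
i=28: outside box; Z[28]=0
i=29: outside box; Z[29]=1 scan→box=[29,30)
i=30: outside box; Z[30]=0
i=31: outside box; Z[31]=1 scan→box=[31,32)

[32, 0, 0, 2, 0, 0, 0, 1, 0, 3, 0, 0, 0, 3, 0, 0, 0, 0, 0, 0, 2, 0, 0, 0, 0, 0, 0, 0, 0, 1, 0, 1]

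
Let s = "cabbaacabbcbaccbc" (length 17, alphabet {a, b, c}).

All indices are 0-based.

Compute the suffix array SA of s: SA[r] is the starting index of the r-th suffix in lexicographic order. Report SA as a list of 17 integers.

[4, 1, 7, 5, 12, 3, 11, 2, 8, 15, 9, 16, 0, 6, 10, 14, 13]

rank | idx | suffix
   0 |   4 | aacabbcbaccbc
   1 |   1 | abbaacabbcbaccbc
   2 |   7 | abbcbaccbc
   3 |   5 | acabbcbaccbc
   4 |  12 | accbc
   5 |   3 | baacabbcbaccbc
   6 |  11 | baccbc
   7 |   2 | bbaacabbcbaccbc
   8 |   8 | bbcbaccbc
   9 |  15 | bc
  10 |   9 | bcbaccbc
  11 |  16 | c
  12 |   0 | cabbaacabbcbaccbc
  13 |   6 | cabbcbaccbc
  14 |  10 | cbaccbc
  15 |  14 | cbc
  16 |  13 | ccbc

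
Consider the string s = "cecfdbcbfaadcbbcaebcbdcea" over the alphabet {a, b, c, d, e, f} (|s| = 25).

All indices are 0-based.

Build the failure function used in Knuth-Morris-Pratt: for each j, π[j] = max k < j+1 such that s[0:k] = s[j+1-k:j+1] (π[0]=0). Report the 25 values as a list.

π[0] = 0
j=1 s[j]='e': π[1]=0 (border '')
j=2 s[j]='c': π[2]=1 (border 'c')
j=3 s[j]='f': k: 1→0; π[3]=0 (border '')
j=4 s[j]='d': π[4]=0 (border '')
j=5 s[j]='b': π[5]=0 (border '')
j=6 s[j]='c': π[6]=1 (border 'c')
j=7 s[j]='b': k: 1→0; π[7]=0 (border '')
j=8 s[j]='f': π[8]=0 (border '')
j=9 s[j]='a': π[9]=0 (border '')
j=10 s[j]='a': π[10]=0 (border '')
j=11 s[j]='d': π[11]=0 (border '')
j=12 s[j]='c': π[12]=1 (border 'c')
j=13 s[j]='b': k: 1→0; π[13]=0 (border '')
j=14 s[j]='b': π[14]=0 (border '')
j=15 s[j]='c': π[15]=1 (border 'c')
j=16 s[j]='a': k: 1→0; π[16]=0 (border '')
j=17 s[j]='e': π[17]=0 (border '')
j=18 s[j]='b': π[18]=0 (border '')
j=19 s[j]='c': π[19]=1 (border 'c')
j=20 s[j]='b': k: 1→0; π[20]=0 (border '')
j=21 s[j]='d': π[21]=0 (border '')
j=22 s[j]='c': π[22]=1 (border 'c')
j=23 s[j]='e': π[23]=2 (border 'ce')
j=24 s[j]='a': k: 2→0; π[24]=0 (border '')

[0, 0, 1, 0, 0, 0, 1, 0, 0, 0, 0, 0, 1, 0, 0, 1, 0, 0, 0, 1, 0, 0, 1, 2, 0]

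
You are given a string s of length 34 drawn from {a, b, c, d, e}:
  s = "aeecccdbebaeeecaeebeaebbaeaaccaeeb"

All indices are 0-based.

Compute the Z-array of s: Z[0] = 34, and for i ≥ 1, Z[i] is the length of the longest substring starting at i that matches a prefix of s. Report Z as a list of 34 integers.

[34, 0, 0, 0, 0, 0, 0, 0, 0, 0, 3, 0, 0, 0, 0, 3, 0, 0, 0, 0, 2, 0, 0, 0, 2, 0, 1, 1, 0, 0, 3, 0, 0, 0]

Z[0]=34
i=1: outside box; Z[1]=0
i=2: outside box; Z[2]=0
i=3: outside box; Z[3]=0
i=4: outside box; Z[4]=0
i=5: outside box; Z[5]=0
i=6: outside box; Z[6]=0
i=7: outside box; Z[7]=0
i=8: outside box; Z[8]=0
i=9: outside box; Z[9]=0
i=10: outside box; Z[10]=3 grow→box=[10,13)
i=11: min(r-i=2, Z[1]=0)=0; Z[11]=0
i=12: min(r-i=1, Z[2]=0)=0; Z[12]=0
i=13: outside box; Z[13]=0
i=14: outside box; Z[14]=0
i=15: outside box; Z[15]=3 grow→box=[15,18)
i=16: min(r-i=2, Z[1]=0)=0; Z[16]=0
i=17: min(r-i=1, Z[2]=0)=0; Z[17]=0
i=18: outside box; Z[18]=0
i=19: outside box; Z[19]=0
i=20: outside box; Z[20]=2 grow→box=[20,22)
i=21: min(r-i=1, Z[1]=0)=0; Z[21]=0
i=22: outside box; Z[22]=0
i=23: outside box; Z[23]=0
i=24: outside box; Z[24]=2 grow→box=[24,26)
i=25: min(r-i=1, Z[1]=0)=0; Z[25]=0
i=26: outside box; Z[26]=1 grow→box=[26,27)
i=27: outside box; Z[27]=1 grow→box=[27,28)
i=28: outside box; Z[28]=0
i=29: outside box; Z[29]=0
i=30: outside box; Z[30]=3 grow→box=[30,33)
i=31: min(r-i=2, Z[1]=0)=0; Z[31]=0
i=32: min(r-i=1, Z[2]=0)=0; Z[32]=0
i=33: outside box; Z[33]=0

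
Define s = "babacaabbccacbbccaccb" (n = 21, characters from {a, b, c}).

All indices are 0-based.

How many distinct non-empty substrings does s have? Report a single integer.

sorted suffixes:
  #0 SA[0]=5  'aabbccacbbccaccb'
  #1 SA[1]=1  'abacaabbccacbbccaccb'
  #2 SA[2]=6  'abbccacbbccaccb'
  #3 SA[3]=3  'acaabbccacbbccaccb'
  #4 SA[4]=11  'acbbccaccb'
  #5 SA[5]=17  'accb'
  #6 SA[6]=20  'b'
  #7 SA[7]=0  'babacaabbccacbbccaccb'
  #8 SA[8]=2  'bacaabbccacbbccaccb'
  #9 SA[9]=7  'bbccacbbccaccb'
  #10 SA[10]=13  'bbccaccb'
  #11 SA[11]=8  'bccacbbccaccb'
  #12 SA[12]=14  'bccaccb'
  #13 SA[13]=4  'caabbccacbbccaccb'
  #14 SA[14]=10  'cacbbccaccb'
  #15 SA[15]=16  'caccb'
  #16 SA[16]=19  'cb'
  #17 SA[17]=12  'cbbccaccb'
  #18 SA[18]=9  'ccacbbccaccb'
  #19 SA[19]=15  'ccaccb'
  #20 SA[20]=18  'ccb'

SA = [5, 1, 6, 3, 11, 17, 20, 0, 2, 7, 13, 8, 14, 4, 10, 16, 19, 12, 9, 15, 18]
rank  pair      lcp
   1  s[5:],s[1:]  1  'a'
   2  s[1:],s[6:]  2  'ab'
   3  s[6:],s[3:]  1  'a'
   4  s[3:],s[11:]  2  'ac'
   5  s[11:],s[17:]  2  'ac'
   6  s[17:],s[20:]  0  ''
   7  s[20:],s[0:]  1  'b'
   8  s[0:],s[2:]  2  'ba'
   9  s[2:],s[7:]  1  'b'
  10  s[7:],s[13:]  6  'bbccac'
  11  s[13:],s[8:]  1  'b'
  12  s[8:],s[14:]  5  'bccac'
  13  s[14:],s[4:]  0  ''
  14  s[4:],s[10:]  2  'ca'
  15  s[10:],s[16:]  3  'cac'
  16  s[16:],s[19:]  1  'c'
  17  s[19:],s[12:]  2  'cb'
  18  s[12:],s[9:]  1  'c'
  19  s[9:],s[15:]  4  'ccac'
  20  s[15:],s[18:]  2  'cc'

n(n+1)/2 = 21·22/2 = 231
Σ LCP = 0 + 1 + 2 + 1 + 2 + 2 + 0 + 1 + 2 + 1 + 6 + 1 + 5 + 0 + 2 + 3 + 1 + 2 + 1 + 4 + 2 = 39
distinct = 231 − 39 = 192

192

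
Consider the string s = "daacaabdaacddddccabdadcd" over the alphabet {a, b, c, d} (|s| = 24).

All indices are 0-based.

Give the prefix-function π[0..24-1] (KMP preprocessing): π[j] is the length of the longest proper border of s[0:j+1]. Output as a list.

[0, 0, 0, 0, 0, 0, 0, 1, 2, 3, 4, 1, 1, 1, 1, 0, 0, 0, 0, 1, 2, 1, 0, 1]

π[0] = 0
j=1 s[j]='a': π[1]=0 (border '')
j=2 s[j]='a': π[2]=0 (border '')
j=3 s[j]='c': π[3]=0 (border '')
j=4 s[j]='a': π[4]=0 (border '')
j=5 s[j]='a': π[5]=0 (border '')
j=6 s[j]='b': π[6]=0 (border '')
j=7 s[j]='d': π[7]=1 (border 'd')
j=8 s[j]='a': π[8]=2 (border 'da')
j=9 s[j]='a': π[9]=3 (border 'daa')
j=10 s[j]='c': π[10]=4 (border 'daac')
j=11 s[j]='d': k: 4→0; π[11]=1 (border 'd')
j=12 s[j]='d': k: 1→0; π[12]=1 (border 'd')
j=13 s[j]='d': k: 1→0; π[13]=1 (border 'd')
j=14 s[j]='d': k: 1→0; π[14]=1 (border 'd')
j=15 s[j]='c': k: 1→0; π[15]=0 (border '')
j=16 s[j]='c': π[16]=0 (border '')
j=17 s[j]='a': π[17]=0 (border '')
j=18 s[j]='b': π[18]=0 (border '')
j=19 s[j]='d': π[19]=1 (border 'd')
j=20 s[j]='a': π[20]=2 (border 'da')
j=21 s[j]='d': k: 2→0; π[21]=1 (border 'd')
j=22 s[j]='c': k: 1→0; π[22]=0 (border '')
j=23 s[j]='d': π[23]=1 (border 'd')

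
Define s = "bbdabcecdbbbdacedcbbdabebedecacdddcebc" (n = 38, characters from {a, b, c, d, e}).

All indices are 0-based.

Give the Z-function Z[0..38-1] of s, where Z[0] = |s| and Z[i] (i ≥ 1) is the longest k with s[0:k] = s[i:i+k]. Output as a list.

Z[0]=38
i=1: i≥r, start 0; Z[1]=1 extend→box=[1,2)
i=2: i≥r, start 0; Z[2]=0
i=3: i≥r, start 0; Z[3]=0
i=4: i≥r, start 0; Z[4]=1 extend→box=[4,5)
i=5: i≥r, start 0; Z[5]=0
i=6: i≥r, start 0; Z[6]=0
i=7: i≥r, start 0; Z[7]=0
i=8: i≥r, start 0; Z[8]=0
i=9: i≥r, start 0; Z[9]=2 extend→box=[9,11)
i=10: min(r-i=1, Z[1]=1)=1; Z[10]=4 extend→box=[10,14)
i=11: min(r-i=3, Z[1]=1)=1; Z[11]=1
i=12: min(r-i=2, Z[2]=0)=0; Z[12]=0
i=13: min(r-i=1, Z[3]=0)=0; Z[13]=0
i=14: i≥r, start 0; Z[14]=0
i=15: i≥r, start 0; Z[15]=0
i=16: i≥r, start 0; Z[16]=0
i=17: i≥r, start 0; Z[17]=0
i=18: i≥r, start 0; Z[18]=5 extend→box=[18,23)
i=19: min(r-i=4, Z[1]=1)=1; Z[19]=1
i=20: min(r-i=3, Z[2]=0)=0; Z[20]=0
i=21: min(r-i=2, Z[3]=0)=0; Z[21]=0
i=22: min(r-i=1, Z[4]=1)=1; Z[22]=1
i=23: i≥r, start 0; Z[23]=0
i=24: i≥r, start 0; Z[24]=1 extend→box=[24,25)
i=25: i≥r, start 0; Z[25]=0
i=26: i≥r, start 0; Z[26]=0
i=27: i≥r, start 0; Z[27]=0
i=28: i≥r, start 0; Z[28]=0
i=29: i≥r, start 0; Z[29]=0
i=30: i≥r, start 0; Z[30]=0
i=31: i≥r, start 0; Z[31]=0
i=32: i≥r, start 0; Z[32]=0
i=33: i≥r, start 0; Z[33]=0
i=34: i≥r, start 0; Z[34]=0
i=35: i≥r, start 0; Z[35]=0
i=36: i≥r, start 0; Z[36]=1 extend→box=[36,37)
i=37: i≥r, start 0; Z[37]=0

[38, 1, 0, 0, 1, 0, 0, 0, 0, 2, 4, 1, 0, 0, 0, 0, 0, 0, 5, 1, 0, 0, 1, 0, 1, 0, 0, 0, 0, 0, 0, 0, 0, 0, 0, 0, 1, 0]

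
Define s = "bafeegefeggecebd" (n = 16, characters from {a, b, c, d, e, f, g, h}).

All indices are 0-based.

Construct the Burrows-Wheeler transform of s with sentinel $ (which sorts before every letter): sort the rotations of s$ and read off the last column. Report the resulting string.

rank  rotation           last
    0  $bafeegefeggecebd  d
    1  afeegefeggecebd$b  b
    2  bafeegefeggecebd$  $
    3  bd$bafeegefeggece  e
    4  cebd$bafeegefegge  e
    5  d$bafeegefeggeceb  b
    6  ebd$bafeegefeggec  c
    7  ecebd$bafeegefegg  g
    8  eegefeggecebd$baf  f
    9  efeggecebd$bafeeg  g
   10  egefeggecebd$bafe  e
   11  eggecebd$bafeegef  f
   12  feegefeggecebd$ba  a
   13  feggecebd$bafeege  e
   14  gecebd$bafeegefeg  g
   15  gefeggecebd$bafee  e
   16  ggecebd$bafeegefe  e

db$eebcgfgefaegee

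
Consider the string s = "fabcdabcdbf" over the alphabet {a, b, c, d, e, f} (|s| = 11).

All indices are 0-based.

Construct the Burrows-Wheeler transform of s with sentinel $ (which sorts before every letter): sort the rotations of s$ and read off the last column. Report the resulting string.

ffdaadbbccb$

rank  rotation      last
    0  $fabcdabcdbf  f
    1  abcdabcdbf$f  f
    2  abcdbf$fabcd  d
    3  bcdabcdbf$fa  a
    4  bcdbf$fabcda  a
    5  bf$fabcdabcd  d
    6  cdabcdbf$fab  b
    7  cdbf$fabcdab  b
    8  dabcdbf$fabc  c
    9  dbf$fabcdabc  c
   10  f$fabcdabcdb  b
   11  fabcdabcdbf$  $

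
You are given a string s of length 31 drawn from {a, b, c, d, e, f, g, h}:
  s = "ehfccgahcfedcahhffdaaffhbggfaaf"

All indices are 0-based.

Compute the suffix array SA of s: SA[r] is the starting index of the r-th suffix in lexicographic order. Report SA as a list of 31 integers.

[28, 19, 29, 20, 6, 13, 24, 12, 3, 8, 4, 18, 11, 10, 0, 30, 27, 2, 17, 9, 16, 21, 22, 5, 26, 25, 23, 7, 1, 15, 14]

sorted suffixes:
  #0 SA[0]=28  'aaf'
  #1 SA[1]=19  'aaffhbggfaaf'
  #2 SA[2]=29  'af'
  #3 SA[3]=20  'affhbggfaaf'
  #4 SA[4]=6  'ahcfedcahhffdaaffhbggfaaf'
  #5 SA[5]=13  'ahhffdaaffhbggfaaf'
  #6 SA[6]=24  'bggfaaf'
  #7 SA[7]=12  'cahhffdaaffhbggfaaf'
  #8 SA[8]=3  'ccgahcfedcahhffdaaffhbggfaaf'
  #9 SA[9]=8  'cfedcahhffdaaffhbggfaaf'
  #10 SA[10]=4  'cgahcfedcahhffdaaffhbggfaaf'
  #11 SA[11]=18  'daaffhbggfaaf'
  #12 SA[12]=11  'dcahhffdaaffhbggfaaf'
  #13 SA[13]=10  'edcahhffdaaffhbggfaaf'
  #14 SA[14]=0  'ehfccgahcfedcahhffdaaffhbggfaaf'
  #15 SA[15]=30  'f'
  #16 SA[16]=27  'faaf'
  #17 SA[17]=2  'fccgahcfedcahhffdaaffhbggfaaf'
  #18 SA[18]=17  'fdaaffhbggfaaf'
  #19 SA[19]=9  'fedcahhffdaaffhbggfaaf'
  #20 SA[20]=16  'ffdaaffhbggfaaf'
  #21 SA[21]=21  'ffhbggfaaf'
  #22 SA[22]=22  'fhbggfaaf'
  #23 SA[23]=5  'gahcfedcahhffdaaffhbggfaaf'
  #24 SA[24]=26  'gfaaf'
  #25 SA[25]=25  'ggfaaf'
  #26 SA[26]=23  'hbggfaaf'
  #27 SA[27]=7  'hcfedcahhffdaaffhbggfaaf'
  #28 SA[28]=1  'hfccgahcfedcahhffdaaffhbggfaaf'
  #29 SA[29]=15  'hffdaaffhbggfaaf'
  #30 SA[30]=14  'hhffdaaffhbggfaaf'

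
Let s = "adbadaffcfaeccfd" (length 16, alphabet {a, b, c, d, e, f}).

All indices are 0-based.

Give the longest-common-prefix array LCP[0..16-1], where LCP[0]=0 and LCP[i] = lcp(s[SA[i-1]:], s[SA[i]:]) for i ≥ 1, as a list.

[0, 2, 1, 1, 0, 0, 1, 2, 0, 1, 1, 0, 0, 1, 1, 1]

sorted suffixes:
  #0 SA[0]=3  'adaffcfaeccfd'
  #1 SA[1]=0  'adbadaffcfaeccfd'
  #2 SA[2]=10  'aeccfd'
  #3 SA[3]=5  'affcfaeccfd'
  #4 SA[4]=2  'badaffcfaeccfd'
  #5 SA[5]=12  'ccfd'
  #6 SA[6]=8  'cfaeccfd'
  #7 SA[7]=13  'cfd'
  #8 SA[8]=15  'd'
  #9 SA[9]=4  'daffcfaeccfd'
  #10 SA[10]=1  'dbadaffcfaeccfd'
  #11 SA[11]=11  'eccfd'
  #12 SA[12]=9  'faeccfd'
  #13 SA[13]=7  'fcfaeccfd'
  #14 SA[14]=14  'fd'
  #15 SA[15]=6  'ffcfaeccfd'

SA = [3, 0, 10, 5, 2, 12, 8, 13, 15, 4, 1, 11, 9, 7, 14, 6]
[i] adj suffixes → lcp
  [1] 3/0 → 2 ('ad')
  [2] 0/10 → 1 ('a')
  [3] 10/5 → 1 ('a')
  [4] 5/2 → 0 ('')
  [5] 2/12 → 0 ('')
  [6] 12/8 → 1 ('c')
  [7] 8/13 → 2 ('cf')
  [8] 13/15 → 0 ('')
  [9] 15/4 → 1 ('d')
  [10] 4/1 → 1 ('d')
  [11] 1/11 → 0 ('')
  [12] 11/9 → 0 ('')
  [13] 9/7 → 1 ('f')
  [14] 7/14 → 1 ('f')
  [15] 14/6 → 1 ('f')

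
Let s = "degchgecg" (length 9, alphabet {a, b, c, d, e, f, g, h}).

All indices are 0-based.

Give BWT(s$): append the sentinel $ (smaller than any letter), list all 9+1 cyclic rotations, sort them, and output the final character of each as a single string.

geg$gdcehc

rank  rotation    last
    0  $degchgecg  g
    1  cg$degchge  e
    2  chgecg$deg  g
    3  degchgecg$  $
    4  ecg$degchg  g
    5  egchgecg$d  d
    6  g$degchgec  c
    7  gchgecg$de  e
    8  gecg$degch  h
    9  hgecg$degc  c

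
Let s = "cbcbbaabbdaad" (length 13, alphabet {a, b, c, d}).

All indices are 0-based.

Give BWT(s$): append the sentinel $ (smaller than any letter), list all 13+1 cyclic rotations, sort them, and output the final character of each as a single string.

dbdaabcacbb$ab

rank  rotation        last
    0  $cbcbbaabbdaad  d
    1  aabbdaad$cbcbb  b
    2  aad$cbcbbaabbd  d
    3  abbdaad$cbcbba  a
    4  ad$cbcbbaabbda  a
    5  baabbdaad$cbcb  b
    6  bbaabbdaad$cbc  c
    7  bbdaad$cbcbbaa  a
    8  bcbbaabbdaad$c  c
    9  bdaad$cbcbbaab  b
   10  cbbaabbdaad$cb  b
   11  cbcbbaabbdaad$  $
   12  d$cbcbbaabbdaa  a
   13  daad$cbcbbaabb  b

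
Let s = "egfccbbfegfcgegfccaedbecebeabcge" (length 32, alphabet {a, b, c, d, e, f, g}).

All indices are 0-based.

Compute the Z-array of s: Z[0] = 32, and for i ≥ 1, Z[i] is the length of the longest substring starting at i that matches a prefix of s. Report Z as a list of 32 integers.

[32, 0, 0, 0, 0, 0, 0, 0, 4, 0, 0, 0, 0, 5, 0, 0, 0, 0, 0, 1, 0, 0, 1, 0, 1, 0, 1, 0, 0, 0, 0, 1]

Z[0]=32
i=1: fresh scan; Z[1]=0
i=2: fresh scan; Z[2]=0
i=3: fresh scan; Z[3]=0
i=4: fresh scan; Z[4]=0
i=5: fresh scan; Z[5]=0
i=6: fresh scan; Z[6]=0
i=7: fresh scan; Z[7]=0
i=8: fresh scan; Z[8]=4 extend→box=[8,12)
i=9: min(r-i=3, Z[1]=0)=0; Z[9]=0
i=10: min(r-i=2, Z[2]=0)=0; Z[10]=0
i=11: min(r-i=1, Z[3]=0)=0; Z[11]=0
i=12: fresh scan; Z[12]=0
i=13: fresh scan; Z[13]=5 extend→box=[13,18)
i=14: min(r-i=4, Z[1]=0)=0; Z[14]=0
i=15: min(r-i=3, Z[2]=0)=0; Z[15]=0
i=16: min(r-i=2, Z[3]=0)=0; Z[16]=0
i=17: min(r-i=1, Z[4]=0)=0; Z[17]=0
i=18: fresh scan; Z[18]=0
i=19: fresh scan; Z[19]=1 extend→box=[19,20)
i=20: fresh scan; Z[20]=0
i=21: fresh scan; Z[21]=0
i=22: fresh scan; Z[22]=1 extend→box=[22,23)
i=23: fresh scan; Z[23]=0
i=24: fresh scan; Z[24]=1 extend→box=[24,25)
i=25: fresh scan; Z[25]=0
i=26: fresh scan; Z[26]=1 extend→box=[26,27)
i=27: fresh scan; Z[27]=0
i=28: fresh scan; Z[28]=0
i=29: fresh scan; Z[29]=0
i=30: fresh scan; Z[30]=0
i=31: fresh scan; Z[31]=1 extend→box=[31,32)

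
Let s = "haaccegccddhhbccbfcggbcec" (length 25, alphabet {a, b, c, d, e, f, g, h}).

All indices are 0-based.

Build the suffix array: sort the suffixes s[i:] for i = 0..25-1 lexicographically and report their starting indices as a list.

sorted suffixes:
  #0 SA[0]=1  'aaccegccddhhbccbfcggbcec'
  #1 SA[1]=2  'accegccddhhbccbfcggbcec'
  #2 SA[2]=13  'bccbfcggbcec'
  #3 SA[3]=21  'bcec'
  #4 SA[4]=16  'bfcggbcec'
  #5 SA[5]=24  'c'
  #6 SA[6]=15  'cbfcggbcec'
  #7 SA[7]=14  'ccbfcggbcec'
  #8 SA[8]=7  'ccddhhbccbfcggbcec'
  #9 SA[9]=3  'ccegccddhhbccbfcggbcec'
  #10 SA[10]=8  'cddhhbccbfcggbcec'
  #11 SA[11]=22  'cec'
  #12 SA[12]=4  'cegccddhhbccbfcggbcec'
  #13 SA[13]=18  'cggbcec'
  #14 SA[14]=9  'ddhhbccbfcggbcec'
  #15 SA[15]=10  'dhhbccbfcggbcec'
  #16 SA[16]=23  'ec'
  #17 SA[17]=5  'egccddhhbccbfcggbcec'
  #18 SA[18]=17  'fcggbcec'
  #19 SA[19]=20  'gbcec'
  #20 SA[20]=6  'gccddhhbccbfcggbcec'
  #21 SA[21]=19  'ggbcec'
  #22 SA[22]=0  'haaccegccddhhbccbfcggbcec'
  #23 SA[23]=12  'hbccbfcggbcec'
  #24 SA[24]=11  'hhbccbfcggbcec'

[1, 2, 13, 21, 16, 24, 15, 14, 7, 3, 8, 22, 4, 18, 9, 10, 23, 5, 17, 20, 6, 19, 0, 12, 11]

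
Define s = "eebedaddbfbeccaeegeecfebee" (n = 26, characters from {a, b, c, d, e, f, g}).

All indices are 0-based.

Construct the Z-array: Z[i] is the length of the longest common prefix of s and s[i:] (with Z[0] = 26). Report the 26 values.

[26, 1, 0, 1, 0, 0, 0, 0, 0, 0, 0, 1, 0, 0, 0, 2, 1, 0, 2, 1, 0, 0, 1, 0, 2, 1]

Z[0]=26
i=1: fresh scan; Z[1]=1 grow→box=[1,2)
i=2: fresh scan; Z[2]=0
i=3: fresh scan; Z[3]=1 grow→box=[3,4)
i=4: fresh scan; Z[4]=0
i=5: fresh scan; Z[5]=0
i=6: fresh scan; Z[6]=0
i=7: fresh scan; Z[7]=0
i=8: fresh scan; Z[8]=0
i=9: fresh scan; Z[9]=0
i=10: fresh scan; Z[10]=0
i=11: fresh scan; Z[11]=1 grow→box=[11,12)
i=12: fresh scan; Z[12]=0
i=13: fresh scan; Z[13]=0
i=14: fresh scan; Z[14]=0
i=15: fresh scan; Z[15]=2 grow→box=[15,17)
i=16: min(r-i=1, Z[1]=1)=1; Z[16]=1
i=17: fresh scan; Z[17]=0
i=18: fresh scan; Z[18]=2 grow→box=[18,20)
i=19: min(r-i=1, Z[1]=1)=1; Z[19]=1
i=20: fresh scan; Z[20]=0
i=21: fresh scan; Z[21]=0
i=22: fresh scan; Z[22]=1 grow→box=[22,23)
i=23: fresh scan; Z[23]=0
i=24: fresh scan; Z[24]=2 grow→box=[24,26)
i=25: min(r-i=1, Z[1]=1)=1; Z[25]=1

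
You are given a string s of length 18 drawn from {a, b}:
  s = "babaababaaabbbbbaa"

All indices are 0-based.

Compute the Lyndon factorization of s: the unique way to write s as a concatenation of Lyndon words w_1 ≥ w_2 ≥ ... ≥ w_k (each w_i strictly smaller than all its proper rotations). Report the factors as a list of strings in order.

emit factor 1: 'b' (i=0, period=1)
emit factor 2: 'ab' (i=1, period=2)
emit factor 3: 'aabab' (i=3, period=5)
emit factor 4: 'aaabbbbb' (i=8, period=8)
emit factor 5: 'a' (i=16, period=1)
emit factor 6: 'a' (i=17, period=1)

["b", "ab", "aabab", "aaabbbbb", "a", "a"]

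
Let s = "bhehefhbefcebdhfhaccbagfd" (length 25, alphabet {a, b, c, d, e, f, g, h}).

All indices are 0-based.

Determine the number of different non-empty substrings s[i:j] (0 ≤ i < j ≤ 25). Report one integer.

305

rank | idx | suffix
   0 |  17 | accbagfd
   1 |  21 | agfd
   2 |  20 | bagfd
   3 |  12 | bdhfhaccbagfd
   4 |   7 | befcebdhfhaccbagfd
   5 |   0 | bhehefhbefcebdhfhaccbagfd
   6 |  19 | cbagfd
   7 |  18 | ccbagfd
   8 |  10 | cebdhfhaccbagfd
   9 |  24 | d
  10 |  13 | dhfhaccbagfd
  11 |  11 | ebdhfhaccbagfd
  12 |   8 | efcebdhfhaccbagfd
  13 |   4 | efhbefcebdhfhaccbagfd
  14 |   2 | ehefhbefcebdhfhaccbagfd
  15 |   9 | fcebdhfhaccbagfd
  16 |  23 | fd
  17 |  15 | fhaccbagfd
  18 |   5 | fhbefcebdhfhaccbagfd
  19 |  22 | gfd
  20 |  16 | haccbagfd
  21 |   6 | hbefcebdhfhaccbagfd
  22 |   3 | hefhbefcebdhfhaccbagfd
  23 |   1 | hehefhbefcebdhfhaccbagfd
  24 |  14 | hfhaccbagfd

SA = [17, 21, 20, 12, 7, 0, 19, 18, 10, 24, 13, 11, 8, 4, 2, 9, 23, 15, 5, 22, 16, 6, 3, 1, 14]
[i] adj suffixes → lcp
  [1] 17/21 → 1 ('a')
  [2] 21/20 → 0 ('')
  [3] 20/12 → 1 ('b')
  [4] 12/7 → 1 ('b')
  [5] 7/0 → 1 ('b')
  [6] 0/19 → 0 ('')
  [7] 19/18 → 1 ('c')
  [8] 18/10 → 1 ('c')
  [9] 10/24 → 0 ('')
  [10] 24/13 → 1 ('d')
  [11] 13/11 → 0 ('')
  [12] 11/8 → 1 ('e')
  [13] 8/4 → 2 ('ef')
  [14] 4/2 → 1 ('e')
  [15] 2/9 → 0 ('')
  [16] 9/23 → 1 ('f')
  [17] 23/15 → 1 ('f')
  [18] 15/5 → 2 ('fh')
  [19] 5/22 → 0 ('')
  [20] 22/16 → 0 ('')
  [21] 16/6 → 1 ('h')
  [22] 6/3 → 1 ('h')
  [23] 3/1 → 2 ('he')
  [24] 1/14 → 1 ('h')

n(n+1)/2 = 25·26/2 = 325
Σ LCP = 0 + 1 + 0 + 1 + 1 + 1 + 0 + 1 + 1 + 0 + 1 + 0 + 1 + 2 + 1 + 0 + 1 + 1 + 2 + 0 + 0 + 1 + 1 + 2 + 1 = 20
distinct = 325 − 20 = 305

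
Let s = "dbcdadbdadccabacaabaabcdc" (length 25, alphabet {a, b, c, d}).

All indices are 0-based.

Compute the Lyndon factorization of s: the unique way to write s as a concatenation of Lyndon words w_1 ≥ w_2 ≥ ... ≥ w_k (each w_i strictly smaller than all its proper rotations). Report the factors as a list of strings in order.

["d", "bcd", "adbdadcc", "abac", "aabaabcdc"]

emit factor 1: 'd' (i=0, period=1)
emit factor 2: 'bcd' (i=1, period=3)
emit factor 3: 'adbdadcc' (i=4, period=8)
emit factor 4: 'abac' (i=12, period=4)
emit factor 5: 'aabaabcdc' (i=16, period=9)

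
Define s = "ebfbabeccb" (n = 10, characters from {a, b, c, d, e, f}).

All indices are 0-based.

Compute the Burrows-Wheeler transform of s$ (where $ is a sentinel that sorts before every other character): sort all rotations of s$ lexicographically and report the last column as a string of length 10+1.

bbcfaece$bb

rank  rotation     last
    0  $ebfbabeccb  b
    1  abeccb$ebfb  b
    2  b$ebfbabecc  c
    3  babeccb$ebf  f
    4  beccb$ebfba  a
    5  bfbabeccb$e  e
    6  cb$ebfbabec  c
    7  ccb$ebfbabe  e
    8  ebfbabeccb$  $
    9  eccb$ebfbab  b
   10  fbabeccb$eb  b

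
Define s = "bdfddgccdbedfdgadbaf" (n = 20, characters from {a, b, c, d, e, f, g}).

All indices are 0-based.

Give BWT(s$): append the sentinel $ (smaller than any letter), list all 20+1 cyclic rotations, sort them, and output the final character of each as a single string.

fgbd$dgcacfbefdbadddd

rank  rotation               last
    0  $bdfddgccdbedfdgadbaf  f
    1  adbaf$bdfddgccdbedfdg  g
    2  af$bdfddgccdbedfdgadb  b
    3  baf$bdfddgccdbedfdgad  d
    4  bdfddgccdbedfdgadbaf$  $
    5  bedfdgadbaf$bdfddgccd  d
    6  ccdbedfdgadbaf$bdfddg  g
    7  cdbedfdgadbaf$bdfddgc  c
    8  dbaf$bdfddgccdbedfdga  a
    9  dbedfdgadbaf$bdfddgcc  c
   10  ddgccdbedfdgadbaf$bdf  f
   11  dfddgccdbedfdgadbaf$b  b
   12  dfdgadbaf$bdfddgccdbe  e
   13  dgadbaf$bdfddgccdbedf  f
   14  dgccdbedfdgadbaf$bdfd  d
   15  edfdgadbaf$bdfddgccdb  b
   16  f$bdfddgccdbedfdgadba  a
   17  fddgccdbedfdgadbaf$bd  d
   18  fdgadbaf$bdfddgccdbed  d
   19  gadbaf$bdfddgccdbedfd  d
   20  gccdbedfdgadbaf$bdfdd  d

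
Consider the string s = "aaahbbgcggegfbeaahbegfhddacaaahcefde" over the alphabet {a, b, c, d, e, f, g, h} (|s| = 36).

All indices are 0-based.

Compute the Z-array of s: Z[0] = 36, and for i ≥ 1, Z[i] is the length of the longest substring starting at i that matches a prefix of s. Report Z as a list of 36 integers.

Z[0]=36
i=1: fresh scan; Z[1]=2 extend→box=[1,3)
i=2: min(r-i=1, Z[1]=2)=1; Z[2]=1
i=3: fresh scan; Z[3]=0
i=4: fresh scan; Z[4]=0
i=5: fresh scan; Z[5]=0
i=6: fresh scan; Z[6]=0
i=7: fresh scan; Z[7]=0
i=8: fresh scan; Z[8]=0
i=9: fresh scan; Z[9]=0
i=10: fresh scan; Z[10]=0
i=11: fresh scan; Z[11]=0
i=12: fresh scan; Z[12]=0
i=13: fresh scan; Z[13]=0
i=14: fresh scan; Z[14]=0
i=15: fresh scan; Z[15]=2 extend→box=[15,17)
i=16: min(r-i=1, Z[1]=2)=1; Z[16]=1
i=17: fresh scan; Z[17]=0
i=18: fresh scan; Z[18]=0
i=19: fresh scan; Z[19]=0
i=20: fresh scan; Z[20]=0
i=21: fresh scan; Z[21]=0
i=22: fresh scan; Z[22]=0
i=23: fresh scan; Z[23]=0
i=24: fresh scan; Z[24]=0
i=25: fresh scan; Z[25]=1 extend→box=[25,26)
i=26: fresh scan; Z[26]=0
i=27: fresh scan; Z[27]=4 extend→box=[27,31)
i=28: min(r-i=3, Z[1]=2)=2; Z[28]=2
i=29: min(r-i=2, Z[2]=1)=1; Z[29]=1
i=30: min(r-i=1, Z[3]=0)=0; Z[30]=0
i=31: fresh scan; Z[31]=0
i=32: fresh scan; Z[32]=0
i=33: fresh scan; Z[33]=0
i=34: fresh scan; Z[34]=0
i=35: fresh scan; Z[35]=0

[36, 2, 1, 0, 0, 0, 0, 0, 0, 0, 0, 0, 0, 0, 0, 2, 1, 0, 0, 0, 0, 0, 0, 0, 0, 1, 0, 4, 2, 1, 0, 0, 0, 0, 0, 0]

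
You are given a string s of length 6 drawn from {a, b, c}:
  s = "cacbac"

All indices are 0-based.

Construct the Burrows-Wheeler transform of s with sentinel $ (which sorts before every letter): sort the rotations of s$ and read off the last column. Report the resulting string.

cbcca$a

rank  rotation last
    0  $cacbac  c
    1  ac$cacb  b
    2  acbac$c  c
    3  bac$cac  c
    4  c$cacba  a
    5  cacbac$  $
    6  cbac$ca  a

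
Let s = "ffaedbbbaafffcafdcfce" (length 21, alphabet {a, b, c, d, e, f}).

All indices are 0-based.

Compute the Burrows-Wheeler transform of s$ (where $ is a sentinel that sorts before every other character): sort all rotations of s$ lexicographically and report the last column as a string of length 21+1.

rank  rotation                last
    0  $ffaedbbbaafffcafdcfce  e
    1  aafffcafdcfce$ffaedbbb  b
    2  aedbbbaafffcafdcfce$ff  f
    3  afdcfce$ffaedbbbaafffc  c
    4  afffcafdcfce$ffaedbbba  a
    5  baafffcafdcfce$ffaedbb  b
    6  bbaafffcafdcfce$ffaedb  b
    7  bbbaafffcafdcfce$ffaed  d
    8  cafdcfce$ffaedbbbaafff  f
    9  ce$ffaedbbbaafffcafdcf  f
   10  cfce$ffaedbbbaafffcafd  d
   11  dbbbaafffcafdcfce$ffae  e
   12  dcfce$ffaedbbbaafffcaf  f
   13  e$ffaedbbbaafffcafdcfc  c
   14  edbbbaafffcafdcfce$ffa  a
   15  faedbbbaafffcafdcfce$f  f
   16  fcafdcfce$ffaedbbbaaff  f
   17  fce$ffaedbbbaafffcafdc  c
   18  fdcfce$ffaedbbbaafffca  a
   19  ffaedbbbaafffcafdcfce$  $
   20  ffcafdcfce$ffaedbbbaaf  f
   21  fffcafdcfce$ffaedbbbaa  a

ebfcabbdffdefcaffca$fa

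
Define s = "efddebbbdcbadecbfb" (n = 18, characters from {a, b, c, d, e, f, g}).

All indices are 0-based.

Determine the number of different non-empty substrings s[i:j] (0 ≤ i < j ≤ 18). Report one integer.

156

sorted suffixes:
  #0 SA[0]=11  'adecbfb'
  #1 SA[1]=17  'b'
  #2 SA[2]=10  'badecbfb'
  #3 SA[3]=5  'bbbdcbadecbfb'
  #4 SA[4]=6  'bbdcbadecbfb'
  #5 SA[5]=7  'bdcbadecbfb'
  #6 SA[6]=15  'bfb'
  #7 SA[7]=9  'cbadecbfb'
  #8 SA[8]=14  'cbfb'
  #9 SA[9]=8  'dcbadecbfb'
  #10 SA[10]=2  'ddebbbdcbadecbfb'
  #11 SA[11]=3  'debbbdcbadecbfb'
  #12 SA[12]=12  'decbfb'
  #13 SA[13]=4  'ebbbdcbadecbfb'
  #14 SA[14]=13  'ecbfb'
  #15 SA[15]=0  'efddebbbdcbadecbfb'
  #16 SA[16]=16  'fb'
  #17 SA[17]=1  'fddebbbdcbadecbfb'

SA = [11, 17, 10, 5, 6, 7, 15, 9, 14, 8, 2, 3, 12, 4, 13, 0, 16, 1]
[i] adj suffixes → lcp
  [1] 11/17 → 0 ('')
  [2] 17/10 → 1 ('b')
  [3] 10/5 → 1 ('b')
  [4] 5/6 → 2 ('bb')
  [5] 6/7 → 1 ('b')
  [6] 7/15 → 1 ('b')
  [7] 15/9 → 0 ('')
  [8] 9/14 → 2 ('cb')
  [9] 14/8 → 0 ('')
  [10] 8/2 → 1 ('d')
  [11] 2/3 → 1 ('d')
  [12] 3/12 → 2 ('de')
  [13] 12/4 → 0 ('')
  [14] 4/13 → 1 ('e')
  [15] 13/0 → 1 ('e')
  [16] 0/16 → 0 ('')
  [17] 16/1 → 1 ('f')

n(n+1)/2 = 18·19/2 = 171
Σ LCP = 0 + 0 + 1 + 1 + 2 + 1 + 1 + 0 + 2 + 0 + 1 + 1 + 2 + 0 + 1 + 1 + 0 + 1 = 15
distinct = 171 − 15 = 156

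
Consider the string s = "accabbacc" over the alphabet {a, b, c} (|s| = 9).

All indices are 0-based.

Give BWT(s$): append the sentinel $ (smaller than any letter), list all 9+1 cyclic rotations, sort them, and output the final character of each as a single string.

ccb$baccaa

rank  rotation    last
    0  $accabbacc  c
    1  abbacc$acc  c
    2  acc$accabb  b
    3  accabbacc$  $
    4  bacc$accab  b
    5  bbacc$acca  a
    6  c$accabbac  c
    7  cabbacc$ac  c
    8  cc$accabba  a
    9  ccabbacc$a  a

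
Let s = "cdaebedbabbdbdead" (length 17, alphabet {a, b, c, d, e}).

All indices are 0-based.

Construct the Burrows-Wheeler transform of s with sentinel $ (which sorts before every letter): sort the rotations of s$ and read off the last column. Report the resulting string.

dbeddabde$acebbdab

rank  rotation            last
    0  $cdaebedbabbdbdead  d
    1  abbdbdead$cdaebedb  b
    2  ad$cdaebedbabbdbde  e
    3  aebedbabbdbdead$cd  d
    4  babbdbdead$cdaebed  d
    5  bbdbdead$cdaebedba  a
    6  bdbdead$cdaebedbab  b
    7  bdead$cdaebedbabbd  d
    8  bedbabbdbdead$cdae  e
    9  cdaebedbabbdbdead$  $
   10  d$cdaebedbabbdbdea  a
   11  daebedbabbdbdead$c  c
   12  dbabbdbdead$cdaebe  e
   13  dbdead$cdaebedbabb  b
   14  dead$cdaebedbabbdb  b
   15  ead$cdaebedbabbdbd  d
   16  ebedbabbdbdead$cda  a
   17  edbabbdbdead$cdaeb  b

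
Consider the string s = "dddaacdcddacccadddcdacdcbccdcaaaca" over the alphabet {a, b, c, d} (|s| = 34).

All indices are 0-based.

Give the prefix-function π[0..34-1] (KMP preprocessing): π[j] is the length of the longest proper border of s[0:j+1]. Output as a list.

π[0] = 0
j=1 s[j]='d': π[1]=1 (border 'd')
j=2 s[j]='d': π[2]=2 (border 'dd')
j=3 s[j]='a': k: 2→1→0; π[3]=0 (border '')
j=4 s[j]='a': π[4]=0 (border '')
j=5 s[j]='c': π[5]=0 (border '')
j=6 s[j]='d': π[6]=1 (border 'd')
j=7 s[j]='c': k: 1→0; π[7]=0 (border '')
j=8 s[j]='d': π[8]=1 (border 'd')
j=9 s[j]='d': π[9]=2 (border 'dd')
j=10 s[j]='a': k: 2→1→0; π[10]=0 (border '')
j=11 s[j]='c': π[11]=0 (border '')
j=12 s[j]='c': π[12]=0 (border '')
j=13 s[j]='c': π[13]=0 (border '')
j=14 s[j]='a': π[14]=0 (border '')
j=15 s[j]='d': π[15]=1 (border 'd')
j=16 s[j]='d': π[16]=2 (border 'dd')
j=17 s[j]='d': π[17]=3 (border 'ddd')
j=18 s[j]='c': k: 3→2→1→0; π[18]=0 (border '')
j=19 s[j]='d': π[19]=1 (border 'd')
j=20 s[j]='a': k: 1→0; π[20]=0 (border '')
j=21 s[j]='c': π[21]=0 (border '')
j=22 s[j]='d': π[22]=1 (border 'd')
j=23 s[j]='c': k: 1→0; π[23]=0 (border '')
j=24 s[j]='b': π[24]=0 (border '')
j=25 s[j]='c': π[25]=0 (border '')
j=26 s[j]='c': π[26]=0 (border '')
j=27 s[j]='d': π[27]=1 (border 'd')
j=28 s[j]='c': k: 1→0; π[28]=0 (border '')
j=29 s[j]='a': π[29]=0 (border '')
j=30 s[j]='a': π[30]=0 (border '')
j=31 s[j]='a': π[31]=0 (border '')
j=32 s[j]='c': π[32]=0 (border '')
j=33 s[j]='a': π[33]=0 (border '')

[0, 1, 2, 0, 0, 0, 1, 0, 1, 2, 0, 0, 0, 0, 0, 1, 2, 3, 0, 1, 0, 0, 1, 0, 0, 0, 0, 1, 0, 0, 0, 0, 0, 0]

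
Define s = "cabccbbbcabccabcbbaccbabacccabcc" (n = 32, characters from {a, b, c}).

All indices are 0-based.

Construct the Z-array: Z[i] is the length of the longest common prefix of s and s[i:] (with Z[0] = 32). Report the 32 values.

[32, 0, 0, 1, 1, 0, 0, 0, 5, 0, 0, 1, 4, 0, 0, 1, 0, 0, 0, 1, 1, 0, 0, 0, 0, 1, 1, 5, 0, 0, 1, 1]

Z[0]=32
i=1: i≥r, start 0; Z[1]=0
i=2: i≥r, start 0; Z[2]=0
i=3: i≥r, start 0; Z[3]=1 grow→box=[3,4)
i=4: i≥r, start 0; Z[4]=1 grow→box=[4,5)
i=5: i≥r, start 0; Z[5]=0
i=6: i≥r, start 0; Z[6]=0
i=7: i≥r, start 0; Z[7]=0
i=8: i≥r, start 0; Z[8]=5 grow→box=[8,13)
i=9: min(r-i=4, Z[1]=0)=0; Z[9]=0
i=10: min(r-i=3, Z[2]=0)=0; Z[10]=0
i=11: min(r-i=2, Z[3]=1)=1; Z[11]=1
i=12: min(r-i=1, Z[4]=1)=1; Z[12]=4 grow→box=[12,16)
i=13: min(r-i=3, Z[1]=0)=0; Z[13]=0
i=14: min(r-i=2, Z[2]=0)=0; Z[14]=0
i=15: min(r-i=1, Z[3]=1)=1; Z[15]=1
i=16: i≥r, start 0; Z[16]=0
i=17: i≥r, start 0; Z[17]=0
i=18: i≥r, start 0; Z[18]=0
i=19: i≥r, start 0; Z[19]=1 grow→box=[19,20)
i=20: i≥r, start 0; Z[20]=1 grow→box=[20,21)
i=21: i≥r, start 0; Z[21]=0
i=22: i≥r, start 0; Z[22]=0
i=23: i≥r, start 0; Z[23]=0
i=24: i≥r, start 0; Z[24]=0
i=25: i≥r, start 0; Z[25]=1 grow→box=[25,26)
i=26: i≥r, start 0; Z[26]=1 grow→box=[26,27)
i=27: i≥r, start 0; Z[27]=5 grow→box=[27,32)
i=28: min(r-i=4, Z[1]=0)=0; Z[28]=0
i=29: min(r-i=3, Z[2]=0)=0; Z[29]=0
i=30: min(r-i=2, Z[3]=1)=1; Z[30]=1
i=31: min(r-i=1, Z[4]=1)=1; Z[31]=1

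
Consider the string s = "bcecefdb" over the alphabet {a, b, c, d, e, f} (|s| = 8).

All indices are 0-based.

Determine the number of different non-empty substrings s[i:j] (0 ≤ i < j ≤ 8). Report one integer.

rank | idx | suffix
   0 |   7 | b
   1 |   0 | bcecefdb
   2 |   1 | cecefdb
   3 |   3 | cefdb
   4 |   6 | db
   5 |   2 | ecefdb
   6 |   4 | efdb
   7 |   5 | fdb

SA = [7, 0, 1, 3, 6, 2, 4, 5]
[i] adj suffixes → lcp
  [1] 7/0 → 1 ('b')
  [2] 0/1 → 0 ('')
  [3] 1/3 → 2 ('ce')
  [4] 3/6 → 0 ('')
  [5] 6/2 → 0 ('')
  [6] 2/4 → 1 ('e')
  [7] 4/5 → 0 ('')

n(n+1)/2 = 8·9/2 = 36
Σ LCP = 0 + 1 + 0 + 2 + 0 + 0 + 1 + 0 = 4
distinct = 36 − 4 = 32

32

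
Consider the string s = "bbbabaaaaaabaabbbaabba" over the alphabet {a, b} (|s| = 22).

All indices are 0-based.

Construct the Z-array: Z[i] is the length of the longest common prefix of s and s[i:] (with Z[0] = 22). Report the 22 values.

Z[0]=22
i=1: outside box; Z[1]=2 extend→box=[1,3)
i=2: min(r-i=1, Z[1]=2)=1; Z[2]=1
i=3: outside box; Z[3]=0
i=4: outside box; Z[4]=1 extend→box=[4,5)
i=5: outside box; Z[5]=0
i=6: outside box; Z[6]=0
i=7: outside box; Z[7]=0
i=8: outside box; Z[8]=0
i=9: outside box; Z[9]=0
i=10: outside box; Z[10]=0
i=11: outside box; Z[11]=1 extend→box=[11,12)
i=12: outside box; Z[12]=0
i=13: outside box; Z[13]=0
i=14: outside box; Z[14]=4 extend→box=[14,18)
i=15: min(r-i=3, Z[1]=2)=2; Z[15]=2
i=16: min(r-i=2, Z[2]=1)=1; Z[16]=1
i=17: min(r-i=1, Z[3]=0)=0; Z[17]=0
i=18: outside box; Z[18]=0
i=19: outside box; Z[19]=2 extend→box=[19,21)
i=20: min(r-i=1, Z[1]=2)=1; Z[20]=1
i=21: outside box; Z[21]=0

[22, 2, 1, 0, 1, 0, 0, 0, 0, 0, 0, 1, 0, 0, 4, 2, 1, 0, 0, 2, 1, 0]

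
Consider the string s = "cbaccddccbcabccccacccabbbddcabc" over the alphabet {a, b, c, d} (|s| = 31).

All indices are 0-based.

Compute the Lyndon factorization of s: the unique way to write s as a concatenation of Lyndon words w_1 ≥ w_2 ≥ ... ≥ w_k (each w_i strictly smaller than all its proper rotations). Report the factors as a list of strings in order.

["c", "b", "accddccbc", "abccccaccc", "abbbddcabc"]

emit factor 1: 'c' (i=0, period=1)
emit factor 2: 'b' (i=1, period=1)
emit factor 3: 'accddccbc' (i=2, period=9)
emit factor 4: 'abccccaccc' (i=11, period=10)
emit factor 5: 'abbbddcabc' (i=21, period=10)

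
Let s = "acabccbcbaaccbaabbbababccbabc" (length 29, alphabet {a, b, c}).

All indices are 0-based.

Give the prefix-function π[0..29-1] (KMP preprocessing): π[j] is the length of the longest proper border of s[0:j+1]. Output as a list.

[0, 0, 1, 0, 0, 0, 0, 0, 0, 1, 1, 2, 0, 0, 1, 1, 0, 0, 0, 1, 0, 1, 0, 0, 0, 0, 1, 0, 0]

π[0] = 0
j=1 s[j]='c': π[1]=0 (border '')
j=2 s[j]='a': π[2]=1 (border 'a')
j=3 s[j]='b': k: 1→0; π[3]=0 (border '')
j=4 s[j]='c': π[4]=0 (border '')
j=5 s[j]='c': π[5]=0 (border '')
j=6 s[j]='b': π[6]=0 (border '')
j=7 s[j]='c': π[7]=0 (border '')
j=8 s[j]='b': π[8]=0 (border '')
j=9 s[j]='a': π[9]=1 (border 'a')
j=10 s[j]='a': k: 1→0; π[10]=1 (border 'a')
j=11 s[j]='c': π[11]=2 (border 'ac')
j=12 s[j]='c': k: 2→0; π[12]=0 (border '')
j=13 s[j]='b': π[13]=0 (border '')
j=14 s[j]='a': π[14]=1 (border 'a')
j=15 s[j]='a': k: 1→0; π[15]=1 (border 'a')
j=16 s[j]='b': k: 1→0; π[16]=0 (border '')
j=17 s[j]='b': π[17]=0 (border '')
j=18 s[j]='b': π[18]=0 (border '')
j=19 s[j]='a': π[19]=1 (border 'a')
j=20 s[j]='b': k: 1→0; π[20]=0 (border '')
j=21 s[j]='a': π[21]=1 (border 'a')
j=22 s[j]='b': k: 1→0; π[22]=0 (border '')
j=23 s[j]='c': π[23]=0 (border '')
j=24 s[j]='c': π[24]=0 (border '')
j=25 s[j]='b': π[25]=0 (border '')
j=26 s[j]='a': π[26]=1 (border 'a')
j=27 s[j]='b': k: 1→0; π[27]=0 (border '')
j=28 s[j]='c': π[28]=0 (border '')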